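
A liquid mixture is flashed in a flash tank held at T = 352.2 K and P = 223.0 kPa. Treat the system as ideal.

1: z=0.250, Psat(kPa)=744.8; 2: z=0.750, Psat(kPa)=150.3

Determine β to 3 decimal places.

β = 0.446

Raoult's law: Kᵢ = Pᵢˢᵃᵗ/P = Pᵢˢᵃᵗ/223.0.
  K_1 = 744.8/223.0 = 3.33991, K_2 = 150.3/223.0 = 0.67399
Iterate (Newton) starting at β = 0.53:
  β = 0.530: g = -0.0344, g' = -0.389 → β = 0.442
  β = 0.442: g = 0.0021, g' = -0.440 → β = 0.446
Converged at β = 0.446.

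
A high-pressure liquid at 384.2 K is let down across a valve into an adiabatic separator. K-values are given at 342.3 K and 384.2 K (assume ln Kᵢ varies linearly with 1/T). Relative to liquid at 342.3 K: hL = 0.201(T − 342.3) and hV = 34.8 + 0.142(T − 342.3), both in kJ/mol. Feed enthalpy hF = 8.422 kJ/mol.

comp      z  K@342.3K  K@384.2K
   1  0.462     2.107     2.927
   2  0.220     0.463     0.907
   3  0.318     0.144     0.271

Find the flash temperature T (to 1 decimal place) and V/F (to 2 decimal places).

Adiabatic flash: solve Rachford–Rice at each trial T, then check hF = ψ·hV(T) + (1−ψ)·hL(T).
  T = 342.3 K: K = (2.107, 0.463, 0.144), RR gives ψ = 0.147, H_out = 5.124 kJ/mol
  T = 384.2 K: K = (2.927, 0.907, 0.271), RR gives ψ = 0.577, H_out = 27.068 kJ/mol
  T = 363.2 K: K = (2.506, 0.660, 0.201), RR gives ψ = 0.371, H_out = 16.644 kJ/mol
  T = 352.8 K: K = (2.305, 0.556, 0.171), RR gives ψ = 0.264, H_out = 11.149 kJ/mol
  T = 347.6 K: K = (2.206, 0.509, 0.157), RR gives ψ = 0.208, H_out = 8.244 kJ/mol
  T = 350.2 K: K = (2.255, 0.532, 0.164), RR gives ψ = 0.237, H_out = 9.713 kJ/mol
  T = 348.9 K: K = (2.231, 0.520, 0.161), RR gives ψ = 0.222, H_out = 8.983 kJ/mol
Linear interpolation between T = 347.6 (H_out = 8.244) and T = 348.9 (H_out = 8.983) on hF = 8.422 gives T ≈ 347.9 K, at which ψ = 0.21.

T = 347.9 K, V/F = 0.21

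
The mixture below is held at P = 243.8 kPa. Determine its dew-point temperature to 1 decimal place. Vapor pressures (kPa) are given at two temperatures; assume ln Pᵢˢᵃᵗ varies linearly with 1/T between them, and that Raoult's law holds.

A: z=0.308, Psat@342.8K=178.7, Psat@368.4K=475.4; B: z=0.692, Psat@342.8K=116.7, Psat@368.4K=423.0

Dew-point temperature: Σzᵢ·P/Pᵢˢᵃᵗ(T) = 1. Interpolate ln Pᵢˢᵃᵗ = aᵢ + bᵢ/T.
  T = 342.8 K: ΣzᵢP/Pᵢˢᵃᵗ = 1.8659
  T = 368.4 K: ΣzᵢP/Pᵢˢᵃᵗ = 0.5568
  T = 355.6 K: ΣzᵢP/Pᵢˢᵃᵗ = 0.9951
  T = 349.2 K: ΣzᵢP/Pᵢˢᵃᵗ = 1.3540
  T = 352.4 K: ΣzᵢP/Pᵢˢᵃᵗ = 1.1589
  T = 354.0 K: ΣzᵢP/Pᵢˢᵃᵗ = 1.0735
Interpolating between 354.0 K and 355.6 K gives T ≈ 355.5 K.

T = 355.5 K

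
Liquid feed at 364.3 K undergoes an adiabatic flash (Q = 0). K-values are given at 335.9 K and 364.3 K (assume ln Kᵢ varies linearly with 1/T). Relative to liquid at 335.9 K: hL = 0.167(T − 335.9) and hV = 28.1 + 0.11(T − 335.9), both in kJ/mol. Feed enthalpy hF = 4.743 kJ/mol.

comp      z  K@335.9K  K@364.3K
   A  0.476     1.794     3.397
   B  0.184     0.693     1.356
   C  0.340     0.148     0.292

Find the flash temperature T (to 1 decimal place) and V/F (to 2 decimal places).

T = 338.4 K, V/F = 0.15

Adiabatic flash: solve Rachford–Rice at each trial T, then check hF = ψ·hV(T) + (1−ψ)·hL(T).
  T = 335.9 K: K = (1.794, 0.693, 0.148), RR gives ψ = 0.056, H_out = 1.583 kJ/mol
  T = 364.3 K: K = (3.397, 1.356, 0.292), RR gives ψ = 0.701, H_out = 23.311 kJ/mol
  T = 350.1 K: K = (2.501, 0.983, 0.211), RR gives ψ = 0.458, H_out = 14.868 kJ/mol
  T = 343.0 K: K = (2.125, 0.828, 0.177), RR gives ψ = 0.294, H_out = 9.337 kJ/mol
  T = 339.4 K: K = (1.952, 0.757, 0.162), RR gives ψ = 0.187, H_out = 5.803 kJ/mol
  T = 337.6 K: K = (1.870, 0.724, 0.155), RR gives ψ = 0.124, H_out = 3.751 kJ/mol
  T = 338.5 K: K = (1.910, 0.740, 0.158), RR gives ψ = 0.156, H_out = 4.805 kJ/mol
Linear interpolation between T = 337.6 (H_out = 3.751) and T = 338.5 (H_out = 4.805) on hF = 4.743 gives T ≈ 338.4 K, at which ψ = 0.15.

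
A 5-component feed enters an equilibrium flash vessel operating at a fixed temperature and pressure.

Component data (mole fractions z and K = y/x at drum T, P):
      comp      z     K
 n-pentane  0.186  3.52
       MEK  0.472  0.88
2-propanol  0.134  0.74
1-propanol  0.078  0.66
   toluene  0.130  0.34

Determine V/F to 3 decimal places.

Rachford–Rice: g(V/F) = Σ zᵢ(Kᵢ−1)/(1+V/F(Kᵢ−1)) = 0.
Check two-phase: ΣzᵢKᵢ = 1.265 > 1 and Σzᵢ/Kᵢ = 1.271 > 1, so g(0) = 0.265 > 0 and g(1) = -0.271 < 0.
Iterate (Newton) starting at V/F = 0.54:
  V/F = 0.540: g = -0.0683, g' = -0.382 → V/F = 0.361
  V/F = 0.361: g = 0.0048, g' = -0.452 → V/F = 0.372
Converged at V/F = 0.372.

V/F = 0.372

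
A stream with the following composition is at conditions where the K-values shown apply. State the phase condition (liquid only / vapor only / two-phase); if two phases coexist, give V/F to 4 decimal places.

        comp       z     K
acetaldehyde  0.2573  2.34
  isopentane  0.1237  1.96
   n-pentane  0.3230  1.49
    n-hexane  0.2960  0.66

ΣzᵢKᵢ = 1.5212; Σzᵢ/Kᵢ = 0.8383.
Since Σzᵢ/Kᵢ < 1 the mixture is above its dew point — single vapor phase.

vapor only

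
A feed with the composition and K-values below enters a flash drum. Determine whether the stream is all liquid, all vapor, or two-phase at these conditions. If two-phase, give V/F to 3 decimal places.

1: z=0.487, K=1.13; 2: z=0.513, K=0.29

all liquid

ΣzᵢKᵢ = 0.699; Σzᵢ/Kᵢ = 2.200.
Since ΣzᵢKᵢ < 1 the mixture is below its bubble point — single liquid phase.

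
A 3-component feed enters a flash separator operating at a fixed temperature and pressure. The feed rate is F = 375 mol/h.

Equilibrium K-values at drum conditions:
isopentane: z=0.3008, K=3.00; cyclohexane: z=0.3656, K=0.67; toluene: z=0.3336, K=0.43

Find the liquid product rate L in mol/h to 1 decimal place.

Newton iteration, ψ⁰ = 0.5:
  ψ = 0.5000: g = -0.10964, g' = -0.5699 → ψ = 0.3076
  ψ = 0.3076: g = 0.00758, g' = -0.6699 → ψ = 0.3190
Converged at ψ = 0.3190.
Then V = ψ·F = 0.3190·375 = 119.6 mol/h and L = F − V = 255.4 mol/h.

L = 255.4 mol/h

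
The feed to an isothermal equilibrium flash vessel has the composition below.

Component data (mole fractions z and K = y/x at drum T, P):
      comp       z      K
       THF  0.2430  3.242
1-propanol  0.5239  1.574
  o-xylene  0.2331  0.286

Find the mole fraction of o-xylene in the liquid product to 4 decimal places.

x_o-xylene = 0.5570

Newton–Raphson from ψ = 0.5:
  ψ = 0.5000: g = 0.23168, g' = -0.6631 → ψ = 0.8494
  ψ = 0.8494: g = -0.03316, g' = -0.9901 → ψ = 0.8159
  ψ = 0.8159: g = -0.00131, g' = -0.9145 → ψ = 0.8144
Converged at ψ = 0.8144.
Compositions from xᵢ = zᵢ/(1+ψ(Kᵢ−1)), yᵢ = Kᵢxᵢ:
  THF: x = 0.0860, y = 0.2788
  1-propanol: x = 0.3570, y = 0.5619
  o-xylene: x = 0.5570, y = 0.1593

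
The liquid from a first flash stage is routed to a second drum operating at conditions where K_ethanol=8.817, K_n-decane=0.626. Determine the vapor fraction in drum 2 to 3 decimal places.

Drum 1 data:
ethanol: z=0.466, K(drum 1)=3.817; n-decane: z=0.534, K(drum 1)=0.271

Drum 1:
Material balance + equilibrium reduce to Σ zᵢ(Kᵢ−1)/(1+ψ₁(Kᵢ−1)) = 0.
Feasibility: ΣzᵢKᵢ = 1.923, Σzᵢ/Kᵢ = 2.093 — both > 1, two phases present.
Binary case is linear: z₁(K₁−1)(1+ψ₁(K₂−1)) + z₂(K₂−1)(1+ψ₁(K₁−1)) = 0
⇒ ψ₁ = [z₁(K₁−1)+z₂(K₂−1)] / [−(K₁−1)(K₂−1)] = 0.9234/2.0536 = 0.450
Drum-1 compositions:
  ethanol: x = 0.206, y = 0.785
  n-decane: x = 0.794, y = 0.215
Drum-2 feed = drum-1 liquid: z₂ = (0.2056, 0.7944).
Drum 2:
Rachford–Rice: g(ψ₂) = Σ zᵢ(Kᵢ−1)/(1+ψ₂(Kᵢ−1)) = 0.
Check two-phase: ΣzᵢKᵢ = 2.310 > 1 and Σzᵢ/Kᵢ = 1.292 > 1, so g(0) = 1.310 > 0 and g(1) = -0.292 < 0.
Binary case is linear: z₁(K₁−1)(1+ψ₂(K₂−1)) + z₂(K₂−1)(1+ψ₂(K₁−1)) = 0
⇒ ψ₂ = [z₁(K₁−1)+z₂(K₂−1)] / [−(K₁−1)(K₂−1)] = 1.3099/2.9236 = 0.448
  ethanol: x = 0.046, y = 0.403
  n-decane: x = 0.954, y = 0.597

V/F (drum 2) = 0.448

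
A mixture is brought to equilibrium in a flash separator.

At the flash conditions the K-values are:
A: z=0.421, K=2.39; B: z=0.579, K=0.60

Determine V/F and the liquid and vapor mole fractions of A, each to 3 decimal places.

V/F = 0.636, x_A = 0.223, y_A = 0.534

Material balance + equilibrium reduce to Σ zᵢ(Kᵢ−1)/(1+V/F(Kᵢ−1)) = 0.
g(0) = ΣzᵢKᵢ − 1 = 0.354 and g(1) = 1 − Σzᵢ/Kᵢ = -0.141, so a root lies in (0, 1).
Newton iteration, V/F⁰ = 0.5:
  V/F = 0.500: g = 0.0557, g' = -0.428 → V/F = 0.630
  V/F = 0.630: g = 0.0022, g' = -0.397 → V/F = 0.636
Converged at V/F = 0.636.
Compositions from xᵢ = zᵢ/(1+V/F(Kᵢ−1)), yᵢ = Kᵢxᵢ:
  A: x = 0.223, y = 0.534
  B: x = 0.777, y = 0.466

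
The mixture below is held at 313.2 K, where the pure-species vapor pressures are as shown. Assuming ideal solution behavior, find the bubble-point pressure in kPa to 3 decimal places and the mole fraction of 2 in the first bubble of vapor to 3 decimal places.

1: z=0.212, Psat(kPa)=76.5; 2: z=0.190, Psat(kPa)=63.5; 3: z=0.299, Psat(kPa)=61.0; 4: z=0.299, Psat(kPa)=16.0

Pbub = 51.306 kPa, y_2 = 0.235

At the bubble point ψ → 0, so ΣzᵢKᵢ = 1 with Kᵢ = Pᵢˢᵃᵗ/P ⇒ P = ΣzᵢPᵢˢᵃᵗ.
P = 0.212·76.5 + 0.190·63.5 + 0.299·61.0 + 0.299·16.0 = 51.306 kPa
yᵢ = zᵢPᵢˢᵃᵗ/P ⇒ y_2 = 0.190·63.5/51.306 = 0.235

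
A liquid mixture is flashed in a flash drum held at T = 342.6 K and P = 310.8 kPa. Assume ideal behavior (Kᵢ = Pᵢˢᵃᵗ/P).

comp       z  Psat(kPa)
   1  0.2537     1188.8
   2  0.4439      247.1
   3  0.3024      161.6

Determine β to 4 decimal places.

β = 0.5096

Raoult's law: Kᵢ = Pᵢˢᵃᵗ/P = Pᵢˢᵃᵗ/310.8.
  K_1 = 1188.8/310.8 = 3.824968, K_2 = 247.1/310.8 = 0.795045, K_3 = 161.6/310.8 = 0.519949
Let β = V/F and solve Σ zᵢ(Kᵢ−1)/(1+β(Kᵢ−1)) = 0.
Check two-phase: ΣzᵢKᵢ = 1.4805 > 1 and Σzᵢ/Kᵢ = 1.2063 > 1, so g(0) = 0.4805 > 0 and g(1) = -0.2063 < 0.
Iterate (Newton) starting at β = 0.5:
  β = 0.5000: g = 0.00469, g' = -0.4917 → β = 0.5095
  β = 0.5095: g = 0.00003, g' = -0.4856 → β = 0.5096
Converged at β = 0.5096.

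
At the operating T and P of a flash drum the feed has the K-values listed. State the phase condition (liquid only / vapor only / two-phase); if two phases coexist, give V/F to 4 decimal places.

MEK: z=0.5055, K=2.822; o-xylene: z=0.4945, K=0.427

ΣzᵢKᵢ = 1.6377; Σzᵢ/Kᵢ = 1.3372.
Both exceed 1, so a two-phase solution exists.
Binary case is linear: z₁(K₁−1)(1+ψ(K₂−1)) + z₂(K₂−1)(1+ψ(K₁−1)) = 0
⇒ ψ = [z₁(K₁−1)+z₂(K₂−1)] / [−(K₁−1)(K₂−1)] = 0.63767/1.04401 = 0.6108

two-phase, V/F = 0.6108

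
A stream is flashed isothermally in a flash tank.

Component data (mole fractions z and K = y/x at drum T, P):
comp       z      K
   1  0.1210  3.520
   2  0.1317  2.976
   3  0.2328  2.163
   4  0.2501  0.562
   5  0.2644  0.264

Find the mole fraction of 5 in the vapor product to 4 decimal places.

Rachford–Rice: g(ψ) = Σ zᵢ(Kᵢ−1)/(1+ψ(Kᵢ−1)) = 0.
Feasibility: ΣzᵢKᵢ = 1.5318, Σzᵢ/Kᵢ = 1.6328 — both > 1, two phases present.
Newton iteration, ψ⁰ = 0.5:
  ψ = 0.5000: g = -0.01115, g' = -0.8437 → ψ = 0.4868
Converged at ψ = 0.4868.
Compositions from xᵢ = zᵢ/(1+ψ(Kᵢ−1)), yᵢ = Kᵢxᵢ:
  1: x = 0.0543, y = 0.1913
  2: x = 0.0671, y = 0.1998
  3: x = 0.1486, y = 0.3215
  4: x = 0.3179, y = 0.1786
  5: x = 0.4120, y = 0.1088

y_5 = 0.1088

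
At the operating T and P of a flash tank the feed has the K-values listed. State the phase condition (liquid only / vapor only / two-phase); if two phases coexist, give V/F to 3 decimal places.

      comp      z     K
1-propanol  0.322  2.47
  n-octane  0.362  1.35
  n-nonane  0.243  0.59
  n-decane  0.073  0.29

two-phase, V/F = 0.897

ΣzᵢKᵢ = 1.449; Σzᵢ/Kᵢ = 1.062.
Both exceed 1, so a two-phase solution exists.
Let ψ = V/F and solve Σ zᵢ(Kᵢ−1)/(1+ψ(Kᵢ−1)) = 0.
Newton–Raphson from ψ = 0.43:
  ψ = 0.430: g = 0.2046, g' = -0.431 → ψ = 0.904
  ψ = 0.904: g = -0.0038, g' = -0.544 → ψ = 0.898
  ψ = 0.898: g = -0.0000, g' = -0.537 → ψ = 0.897
Converged at ψ = 0.897.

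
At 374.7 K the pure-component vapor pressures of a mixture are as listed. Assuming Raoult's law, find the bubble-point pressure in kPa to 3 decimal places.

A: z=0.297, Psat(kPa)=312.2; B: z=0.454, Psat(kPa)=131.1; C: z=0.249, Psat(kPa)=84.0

Pbub = 173.159 kPa

At the bubble point ψ → 0, so ΣzᵢKᵢ = 1 with Kᵢ = Pᵢˢᵃᵗ/P ⇒ P = ΣzᵢPᵢˢᵃᵗ.
P = 0.297·312.2 + 0.454·131.1 + 0.249·84.0 = 173.159 kPa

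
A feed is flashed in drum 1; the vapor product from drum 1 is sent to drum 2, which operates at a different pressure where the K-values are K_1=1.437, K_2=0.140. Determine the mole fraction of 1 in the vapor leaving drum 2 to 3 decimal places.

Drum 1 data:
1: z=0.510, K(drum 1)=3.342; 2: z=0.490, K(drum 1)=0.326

y_1 (drum 2) = 0.953

Drum 1:
Rachford–Rice: g(ψ₁) = Σ zᵢ(Kᵢ−1)/(1+ψ₁(Kᵢ−1)) = 0.
Feasibility: ΣzᵢKᵢ = 1.864, Σzᵢ/Kᵢ = 1.656 — both > 1, two phases present.
Binary case is linear: z₁(K₁−1)(1+ψ₁(K₂−1)) + z₂(K₂−1)(1+ψ₁(K₁−1)) = 0
⇒ ψ₁ = [z₁(K₁−1)+z₂(K₂−1)] / [−(K₁−1)(K₂−1)] = 0.8642/1.5785 = 0.547
Drum-1 compositions:
  1: x = 0.223, y = 0.747
  2: x = 0.777, y = 0.253
Drum-2 feed = drum-1 vapor: z₂ = (0.7469, 0.2531).
Drum 2:
Material balance + equilibrium reduce to Σ zᵢ(Kᵢ−1)/(1+ψ₂(Kᵢ−1)) = 0.
Check two-phase: ΣzᵢKᵢ = 1.109 > 1 and Σzᵢ/Kᵢ = 2.328 > 1, so g(0) = 0.109 > 0 and g(1) = -1.328 < 0.
Binary case is linear: z₁(K₁−1)(1+ψ₂(K₂−1)) + z₂(K₂−1)(1+ψ₂(K₁−1)) = 0
⇒ ψ₂ = [z₁(K₁−1)+z₂(K₂−1)] / [−(K₁−1)(K₂−1)] = 0.1087/0.3758 = 0.289
  1: x = 0.663, y = 0.953
  2: x = 0.337, y = 0.047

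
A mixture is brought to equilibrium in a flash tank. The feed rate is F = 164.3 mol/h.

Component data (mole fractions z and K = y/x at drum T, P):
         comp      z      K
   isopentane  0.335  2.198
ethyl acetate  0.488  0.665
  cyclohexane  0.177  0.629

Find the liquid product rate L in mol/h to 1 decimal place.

L = 95.8 mol/h

Material balance + equilibrium reduce to Σ zᵢ(Kᵢ−1)/(1+ψ(Kᵢ−1)) = 0.
Check two-phase: ΣzᵢKᵢ = 1.172 > 1 and Σzᵢ/Kᵢ = 1.168 > 1, so g(0) = 0.172 > 0 and g(1) = -0.168 < 0.
Newton iteration, ψ⁰ = 0.66:
  ψ = 0.660: g = -0.0727, g' = -0.283 → ψ = 0.403
  ψ = 0.403: g = 0.0045, g' = -0.326 → ψ = 0.417
Converged at ψ = 0.417.
Then V = ψ·F = 0.4168·164.3 = 68.5 mol/h and L = F − V = 95.8 mol/h.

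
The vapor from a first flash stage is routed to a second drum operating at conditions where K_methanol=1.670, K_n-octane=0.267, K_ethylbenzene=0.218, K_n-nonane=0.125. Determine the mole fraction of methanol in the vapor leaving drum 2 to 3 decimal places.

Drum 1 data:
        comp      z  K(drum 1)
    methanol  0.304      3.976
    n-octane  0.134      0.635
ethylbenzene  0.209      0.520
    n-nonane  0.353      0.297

Drum 1:
Rachford–Rice: g(ψ₁) = Σ zᵢ(Kᵢ−1)/(1+ψ₁(Kᵢ−1)) = 0.
Feasibility: ΣzᵢKᵢ = 1.507, Σzᵢ/Kᵢ = 1.878 — both > 1, two phases present.
Iterate (Newton) starting at ψ₁ = 0.47:
  ψ₁ = 0.470: g = -0.1820, g' = -0.963 → ψ₁ = 0.281
  ψ₁ = 0.281: g = 0.0129, g' = -1.156 → ψ₁ = 0.292
Converged at ψ₁ = 0.292.
Drum-1 compositions:
  methanol: x = 0.163, y = 0.646
  n-octane: x = 0.150, y = 0.095
  ethylbenzene: x = 0.243, y = 0.126
  n-nonane: x = 0.444, y = 0.132
Drum-2 feed = drum-1 vapor: z₂ = (0.6464, 0.0953, 0.1264, 0.1320).
Drum 2:
Rachford–Rice: g(ψ₂) = Σ zᵢ(Kᵢ−1)/(1+ψ₂(Kᵢ−1)) = 0.
g(0) = ΣzᵢKᵢ − 1 = 0.149 and g(1) = 1 − Σzᵢ/Kᵢ = -1.379, so a root lies in (0, 1).
Iterate (Newton) starting at ψ₂ = 0.68:
  ψ₂ = 0.680: g = -0.3379, g' = -1.309 → ψ₂ = 0.422
  ψ₂ = 0.422: g = -0.0940, g' = -0.710 → ψ₂ = 0.289
  ψ₂ = 0.289: g = -0.0083, g' = -0.596 → ψ₂ = 0.276
  ψ₂ = 0.276: g = -0.0001, g' = -0.588 → ψ₂ = 0.275
Converged at ψ₂ = 0.275.
  methanol: x = 0.546, y = 0.911
  n-octane: x = 0.119, y = 0.032
  ethylbenzene: x = 0.161, y = 0.035
  n-nonane: x = 0.174, y = 0.022

y_methanol (drum 2) = 0.911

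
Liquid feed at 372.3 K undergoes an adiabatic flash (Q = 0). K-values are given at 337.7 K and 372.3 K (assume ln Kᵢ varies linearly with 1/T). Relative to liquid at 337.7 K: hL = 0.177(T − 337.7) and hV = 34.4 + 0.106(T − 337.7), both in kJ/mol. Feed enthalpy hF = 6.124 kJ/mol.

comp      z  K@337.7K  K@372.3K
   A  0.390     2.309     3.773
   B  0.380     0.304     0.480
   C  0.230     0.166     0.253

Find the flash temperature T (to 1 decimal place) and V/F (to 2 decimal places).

T = 344.3 K, V/F = 0.15

Adiabatic flash: solve Rachford–Rice at each trial T, then check hF = ψ·hV(T) + (1−ψ)·hL(T).
  T = 337.7 K: K = (2.309, 0.304, 0.166), RR gives ψ = 0.055, H_out = 1.898 kJ/mol
  T = 372.3 K: K = (3.773, 0.480, 0.253), RR gives ψ = 0.417, H_out = 19.435 kJ/mol
  T = 355.0 K: K = (2.987, 0.386, 0.207), RR gives ψ = 0.263, H_out = 11.799 kJ/mol
  T = 346.4 K: K = (2.637, 0.344, 0.186), RR gives ψ = 0.171, H_out = 7.331 kJ/mol
  T = 342.0 K: K = (2.468, 0.323, 0.176), RR gives ψ = 0.116, H_out = 4.732 kJ/mol
  T = 344.2 K: K = (2.551, 0.334, 0.181), RR gives ψ = 0.145, H_out = 6.064 kJ/mol
Linear interpolation between T = 344.2 (H_out = 6.064) and T = 346.4 (H_out = 7.331) on hF = 6.124 gives T ≈ 344.3 K, at which ψ = 0.15.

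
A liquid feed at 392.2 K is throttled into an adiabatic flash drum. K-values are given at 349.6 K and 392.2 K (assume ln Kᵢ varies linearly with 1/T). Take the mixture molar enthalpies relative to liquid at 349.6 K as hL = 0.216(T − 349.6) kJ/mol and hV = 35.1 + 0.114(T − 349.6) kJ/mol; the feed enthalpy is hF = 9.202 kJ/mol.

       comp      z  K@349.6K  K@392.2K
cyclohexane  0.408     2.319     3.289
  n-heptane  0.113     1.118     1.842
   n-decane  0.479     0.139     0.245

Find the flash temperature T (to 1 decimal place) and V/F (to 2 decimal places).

Adiabatic flash: solve Rachford–Rice at each trial T, then check hF = ψ·hV(T) + (1−ψ)·hL(T).
  T = 349.6 K: K = (2.319, 1.118, 0.139), RR gives ψ = 0.138, H_out = 4.857 kJ/mol
  T = 392.2 K: K = (3.289, 1.842, 0.245), RR gives ψ = 0.434, H_out = 22.556 kJ/mol
  T = 370.9 K: K = (2.790, 1.456, 0.188), RR gives ψ = 0.305, H_out = 14.650 kJ/mol
  T = 360.2 K: K = (2.549, 1.280, 0.162), RR gives ψ = 0.229, H_out = 10.068 kJ/mol
  T = 354.9 K: K = (2.433, 1.197, 0.150), RR gives ψ = 0.186, H_out = 7.564 kJ/mol
  T = 357.5 K: K = (2.490, 1.238, 0.156), RR gives ψ = 0.207, H_out = 8.815 kJ/mol
  T = 358.9 K: K = (2.521, 1.259, 0.159), RR gives ψ = 0.218, H_out = 9.470 kJ/mol
Linear interpolation between T = 357.5 (H_out = 8.815) and T = 358.9 (H_out = 9.470) on hF = 9.202 gives T ≈ 358.3 K, at which ψ = 0.21.

T = 358.3 K, V/F = 0.21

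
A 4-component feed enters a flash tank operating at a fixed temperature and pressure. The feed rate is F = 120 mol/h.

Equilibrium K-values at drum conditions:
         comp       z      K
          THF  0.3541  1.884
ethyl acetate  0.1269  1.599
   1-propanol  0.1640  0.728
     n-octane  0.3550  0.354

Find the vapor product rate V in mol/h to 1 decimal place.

Rachford–Rice: g(ψ) = Σ zᵢ(Kᵢ−1)/(1+ψ(Kᵢ−1)) = 0.
Check two-phase: ΣzᵢKᵢ = 1.1151 > 1 and Σzᵢ/Kᵢ = 1.4954 > 1, so g(0) = 0.1151 > 0 and g(1) = -0.4954 < 0.
Newton iteration, ψ⁰ = 0.4:
  ψ = 0.4000: g = -0.06672, g' = -0.4653 → ψ = 0.2566
  ψ = 0.2566: g = -0.00183, g' = -0.4449 → ψ = 0.2525
Converged at ψ = 0.2525.
Then V = ψ·F = 0.2525·120 = 30.3 mol/h and L = F − V = 89.7 mol/h.

V = 30.3 mol/h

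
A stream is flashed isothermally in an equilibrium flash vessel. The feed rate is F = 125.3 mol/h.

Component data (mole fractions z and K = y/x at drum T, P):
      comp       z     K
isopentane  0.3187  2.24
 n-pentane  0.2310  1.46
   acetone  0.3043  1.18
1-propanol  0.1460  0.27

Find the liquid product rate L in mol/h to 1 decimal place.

Rachford–Rice: g(β) = Σ zᵢ(Kᵢ−1)/(1+β(Kᵢ−1)) = 0.
Check two-phase: ΣzᵢKᵢ = 1.4496 > 1 and Σzᵢ/Kᵢ = 1.0991 > 1, so g(0) = 0.4496 > 0 and g(1) = -0.0991 < 0.
Newton iteration, β⁰ = 0.5:
  β = 0.5000: g = 0.21274, g' = -0.4203 → β = 1.0000
  β = 1.0000: g = -0.09912, g' = -1.1949 → β = 0.9171
  β = 0.9171: g = -0.01577, g' = -0.8508 → β = 0.8985
  β = 0.8985: g = -0.00049, g' = -0.7986 → β = 0.8979
Converged at β = 0.8979.
Then V = β·F = 0.8979·125.3 = 112.5 mol/h and L = F − V = 12.8 mol/h.

L = 12.8 mol/h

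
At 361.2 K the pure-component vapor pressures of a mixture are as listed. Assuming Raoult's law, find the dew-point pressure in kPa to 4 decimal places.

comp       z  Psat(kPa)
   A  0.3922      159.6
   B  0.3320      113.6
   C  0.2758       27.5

At the dew point ψ → 1, so Σzᵢ/Kᵢ = 1 with Kᵢ = Pᵢˢᵃᵗ/P ⇒ 1/P = Σzᵢ/Pᵢˢᵃᵗ.
1/P = 0.3922/159.6 + 0.3320/113.6 + 0.2758/27.5 = 0.0154090 ⇒ P = 64.8971 kPa

Pdew = 64.8971 kPa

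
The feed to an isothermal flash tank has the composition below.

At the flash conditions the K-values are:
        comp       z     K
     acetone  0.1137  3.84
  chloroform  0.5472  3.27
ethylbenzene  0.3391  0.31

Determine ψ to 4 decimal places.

ψ = 0.8139

Let ψ = V/F and solve Σ zᵢ(Kᵢ−1)/(1+ψ(Kᵢ−1)) = 0.
Check two-phase: ΣzᵢKᵢ = 2.3311 > 1 and Σzᵢ/Kᵢ = 1.2908 > 1, so g(0) = 1.3311 > 0 and g(1) = -0.2908 < 0.
Newton iteration, ψ⁰ = 0.5:
  ψ = 0.5000: g = 0.35801, g' = -1.1515 → ψ = 0.8109
  ψ = 0.8109: g = 0.00381, g' = -1.2656 → ψ = 0.8139
Converged at ψ = 0.8139.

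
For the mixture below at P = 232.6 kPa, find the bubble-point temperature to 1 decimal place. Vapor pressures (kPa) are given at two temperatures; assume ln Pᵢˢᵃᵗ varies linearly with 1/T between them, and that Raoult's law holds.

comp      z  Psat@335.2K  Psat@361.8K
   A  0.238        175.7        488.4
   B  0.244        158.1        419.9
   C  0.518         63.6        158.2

Bubble-point temperature: ΣzᵢPᵢˢᵃᵗ(T) = P. Interpolate ln Pᵢˢᵃᵗ = aᵢ + bᵢ/T.
  T = 335.2 K: ΣzᵢPᵢˢᵃᵗ = 113.34 kPa
  T = 361.8 K: ΣzᵢPᵢˢᵃᵗ = 300.64 kPa
  T = 348.5 K: ΣzᵢPᵢˢᵃᵗ = 188.01 kPa
  T = 355.1 K: ΣzᵢPᵢˢᵃᵗ = 238.36 kPa
  T = 351.8 K: ΣzᵢPᵢˢᵃᵗ = 211.93 kPa
  T = 353.5 K: ΣzᵢPᵢˢᵃᵗ = 225.22 kPa
Interpolating between 353.5 K and 355.1 K gives T ≈ 354.4 K.

T = 354.4 K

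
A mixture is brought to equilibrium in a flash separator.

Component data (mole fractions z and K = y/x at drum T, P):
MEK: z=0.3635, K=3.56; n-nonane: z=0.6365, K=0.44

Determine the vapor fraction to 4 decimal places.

Binary case is linear: z₁(K₁−1)(1+ψ(K₂−1)) + z₂(K₂−1)(1+ψ(K₁−1)) = 0
⇒ ψ = [z₁(K₁−1)+z₂(K₂−1)] / [−(K₁−1)(K₂−1)] = 0.57412/1.43360 = 0.4005

ψ = 0.4005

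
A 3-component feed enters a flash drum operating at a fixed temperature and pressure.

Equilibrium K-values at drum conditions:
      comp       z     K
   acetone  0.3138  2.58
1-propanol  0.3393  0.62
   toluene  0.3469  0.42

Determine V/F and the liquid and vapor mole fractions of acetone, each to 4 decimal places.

V/F = 0.2147, x_acetone = 0.2343, y_acetone = 0.6045

Rachford–Rice: g(V/F) = Σ zᵢ(Kᵢ−1)/(1+V/F(Kᵢ−1)) = 0.
Check two-phase: ΣzᵢKᵢ = 1.1657 > 1 and Σzᵢ/Kᵢ = 1.4948 > 1, so g(0) = 0.1657 > 0 and g(1) = -0.4948 < 0.
Newton–Raphson from V/F = 0.5:
  V/F = 0.5000: g = -0.16558, g' = -0.5507 → V/F = 0.1993
  V/F = 0.1993: g = 0.01006, g' = -0.6596 → V/F = 0.2146
  V/F = 0.2146: g = 0.00010, g' = -0.6472 → V/F = 0.2147
Converged at V/F = 0.2147.
Compositions from xᵢ = zᵢ/(1+V/F(Kᵢ−1)), yᵢ = Kᵢxᵢ:
  acetone: x = 0.2343, y = 0.6045
  1-propanol: x = 0.3694, y = 0.2291
  toluene: x = 0.3962, y = 0.1664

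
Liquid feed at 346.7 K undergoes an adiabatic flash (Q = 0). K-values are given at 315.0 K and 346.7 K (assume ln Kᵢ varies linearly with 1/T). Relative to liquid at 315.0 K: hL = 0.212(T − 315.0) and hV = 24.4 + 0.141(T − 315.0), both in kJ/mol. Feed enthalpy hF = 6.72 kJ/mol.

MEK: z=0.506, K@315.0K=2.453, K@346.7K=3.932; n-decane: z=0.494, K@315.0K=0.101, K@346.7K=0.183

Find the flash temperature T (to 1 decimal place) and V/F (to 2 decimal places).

Adiabatic flash: solve Rachford–Rice at each trial T, then check hF = ψ·hV(T) + (1−ψ)·hL(T).
  T = 315.0 K: K = (2.453, 0.101), RR gives ψ = 0.223, H_out = 5.438 kJ/mol
  T = 346.7 K: K = (3.932, 0.183), RR gives ψ = 0.451, H_out = 16.706 kJ/mol
  T = 330.9 K: K = (3.143, 0.138), RR gives ψ = 0.357, H_out = 11.668 kJ/mol
  T = 322.9 K: K = (2.783, 0.118), RR gives ψ = 0.297, H_out = 8.753 kJ/mol
  T = 318.9 K: K = (2.613, 0.109), RR gives ψ = 0.262, H_out = 7.143 kJ/mol
  T = 316.9 K: K = (2.530, 0.105), RR gives ψ = 0.243, H_out = 6.287 kJ/mol
Linear interpolation between T = 316.9 (H_out = 6.287) and T = 318.9 (H_out = 7.143) on hF = 6.72 gives T ≈ 317.9 K, at which ψ = 0.25.

T = 317.9 K, V/F = 0.25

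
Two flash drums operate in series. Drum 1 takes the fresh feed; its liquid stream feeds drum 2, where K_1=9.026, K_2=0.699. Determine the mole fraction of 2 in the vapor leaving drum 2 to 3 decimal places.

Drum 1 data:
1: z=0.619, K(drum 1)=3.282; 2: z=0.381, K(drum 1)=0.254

y_2 (drum 2) = 0.674

Drum 1:
Material balance + equilibrium reduce to Σ zᵢ(Kᵢ−1)/(1+ψ₁(Kᵢ−1)) = 0.
Feasibility: ΣzᵢKᵢ = 2.128, Σzᵢ/Kᵢ = 1.689 — both > 1, two phases present.
Newton iteration, ψ₁⁰ = 0.5:
  ψ₁ = 0.500: g = 0.2065, g' = -1.243 → ψ₁ = 0.666
  ψ₁ = 0.666: g = -0.0045, g' = -1.345 → ψ₁ = 0.663
Converged at ψ₁ = 0.663.
Drum-1 compositions:
  1: x = 0.246, y = 0.809
  2: x = 0.754, y = 0.191
Drum-2 feed = drum-1 liquid: z₂ = (0.2464, 0.7536).
Drum 2:
Rachford–Rice: g(ψ₂) = Σ zᵢ(Kᵢ−1)/(1+ψ₂(Kᵢ−1)) = 0.
Check two-phase: ΣzᵢKᵢ = 2.750 > 1 and Σzᵢ/Kᵢ = 1.105 > 1, so g(0) = 1.750 > 0 and g(1) = -0.105 < 0.
Newton–Raphson from ψ₂ = 0.5:
  ψ₂ = 0.500: g = 0.1274, g' = -0.726 → ψ₂ = 0.675
  ψ₂ = 0.675: g = 0.0232, g' = -0.492 → ψ₂ = 0.723
  ψ₂ = 0.723: g = 0.0009, g' = -0.455 → ψ₂ = 0.725
Converged at ψ₂ = 0.725.
  1: x = 0.036, y = 0.326
  2: x = 0.964, y = 0.674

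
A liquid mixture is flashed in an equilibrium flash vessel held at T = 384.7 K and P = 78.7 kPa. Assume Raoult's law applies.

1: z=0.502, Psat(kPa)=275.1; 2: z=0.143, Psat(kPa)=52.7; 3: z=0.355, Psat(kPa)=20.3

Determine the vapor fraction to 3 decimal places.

ψ = 0.572

Raoult's law: Kᵢ = Pᵢˢᵃᵗ/P = Pᵢˢᵃᵗ/78.7.
  K_1 = 275.1/78.7 = 3.49555, K_2 = 52.7/78.7 = 0.66963, K_3 = 20.3/78.7 = 0.25794
Let ψ = V/F and solve Σ zᵢ(Kᵢ−1)/(1+ψ(Kᵢ−1)) = 0.
Feasibility: ΣzᵢKᵢ = 1.942, Σzᵢ/Kᵢ = 1.733 — both > 1, two phases present.
Newton–Raphson from ψ = 0.43:
  ψ = 0.430: g = 0.1624, g' = -1.170 → ψ = 0.569
  ψ = 0.569: g = 0.0039, g' = -1.143 → ψ = 0.572
Converged at ψ = 0.572.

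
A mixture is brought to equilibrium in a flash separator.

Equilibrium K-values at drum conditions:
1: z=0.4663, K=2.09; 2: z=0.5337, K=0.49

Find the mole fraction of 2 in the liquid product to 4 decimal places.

Binary case is linear: z₁(K₁−1)(1+V/F(K₂−1)) + z₂(K₂−1)(1+V/F(K₁−1)) = 0
⇒ V/F = [z₁(K₁−1)+z₂(K₂−1)] / [−(K₁−1)(K₂−1)] = 0.23608/0.55590 = 0.4247
Compositions from xᵢ = zᵢ/(1+V/F(Kᵢ−1)), yᵢ = Kᵢxᵢ:
  1: x = 0.3188, y = 0.6662
  2: x = 0.6813, y = 0.3338

x_2 = 0.6813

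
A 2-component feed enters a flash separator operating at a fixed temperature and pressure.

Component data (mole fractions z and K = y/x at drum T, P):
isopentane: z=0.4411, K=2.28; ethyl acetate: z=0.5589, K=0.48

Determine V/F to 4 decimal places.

Rachford–Rice: g(V/F) = Σ zᵢ(Kᵢ−1)/(1+V/F(Kᵢ−1)) = 0.
g(0) = ΣzᵢKᵢ − 1 = 0.2740 and g(1) = 1 − Σzᵢ/Kᵢ = -0.3578, so a root lies in (0, 1).
Binary case is linear: z₁(K₁−1)(1+V/F(K₂−1)) + z₂(K₂−1)(1+V/F(K₁−1)) = 0
⇒ V/F = [z₁(K₁−1)+z₂(K₂−1)] / [−(K₁−1)(K₂−1)] = 0.27398/0.66560 = 0.4116

V/F = 0.4116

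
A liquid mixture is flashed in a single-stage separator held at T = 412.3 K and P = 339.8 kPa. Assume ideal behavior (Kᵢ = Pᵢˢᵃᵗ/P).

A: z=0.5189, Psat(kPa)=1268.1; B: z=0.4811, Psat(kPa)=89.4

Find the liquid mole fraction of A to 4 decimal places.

x_A = 0.2124

Raoult's law: Kᵢ = Pᵢˢᵃᵗ/P = Pᵢˢᵃᵗ/339.8.
  K_A = 1268.1/339.8 = 3.731901, K_B = 89.4/339.8 = 0.263096
Material balance + equilibrium reduce to Σ zᵢ(Kᵢ−1)/(1+ψ(Kᵢ−1)) = 0.
Check two-phase: ΣzᵢKᵢ = 2.0631 > 1 and Σzᵢ/Kᵢ = 1.9677 > 1, so g(0) = 1.0631 > 0 and g(1) = -0.9677 < 0.
Newton–Raphson from ψ = 0.5:
  ψ = 0.5000: g = 0.03780, g' = -1.3468 → ψ = 0.5281
Converged at ψ = 0.5281.
Compositions from xᵢ = zᵢ/(1+ψ(Kᵢ−1)), yᵢ = Kᵢxᵢ:
  A: x = 0.2124, y = 0.7928
  B: x = 0.7876, y = 0.2072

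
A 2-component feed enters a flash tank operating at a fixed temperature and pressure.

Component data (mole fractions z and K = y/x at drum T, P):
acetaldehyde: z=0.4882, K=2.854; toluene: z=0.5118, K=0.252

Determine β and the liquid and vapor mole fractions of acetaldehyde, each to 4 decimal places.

β = 0.3766, x_acetaldehyde = 0.2875, y_acetaldehyde = 0.8204

Material balance + equilibrium reduce to Σ zᵢ(Kᵢ−1)/(1+β(Kᵢ−1)) = 0.
g(0) = ΣzᵢKᵢ − 1 = 0.5223 and g(1) = 1 − Σzᵢ/Kᵢ = -1.2020, so a root lies in (0, 1).
Newton–Raphson from β = 0.64:
  β = 0.6400: g = -0.32045, g' = -1.4048 → β = 0.4119
  β = 0.4119: g = -0.04008, g' = -1.1377 → β = 0.3767
  β = 0.3767: g = -0.00004, g' = -1.1369 → β = 0.3766
Converged at β = 0.3766.
Compositions from xᵢ = zᵢ/(1+β(Kᵢ−1)), yᵢ = Kᵢxᵢ:
  acetaldehyde: x = 0.2875, y = 0.8204
  toluene: x = 0.7125, y = 0.1796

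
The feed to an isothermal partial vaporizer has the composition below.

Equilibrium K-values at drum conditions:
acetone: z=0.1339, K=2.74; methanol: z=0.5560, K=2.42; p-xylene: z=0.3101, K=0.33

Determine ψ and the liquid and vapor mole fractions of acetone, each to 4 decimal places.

Let ψ = V/F and solve Σ zᵢ(Kᵢ−1)/(1+ψ(Kᵢ−1)) = 0.
Feasibility: ΣzᵢKᵢ = 1.8147, Σzᵢ/Kᵢ = 1.2183 — both > 1, two phases present.
Newton iteration, ψ⁰ = 0.5:
  ψ = 0.5000: g = 0.27387, g' = -0.8141 → ψ = 0.8364
  ψ = 0.8364: g = -0.01683, g' = -1.0218 → ψ = 0.8199
  ψ = 0.8199: g = -0.00024, g' = -0.9936 → ψ = 0.8197
Converged at ψ = 0.8197.
Compositions from xᵢ = zᵢ/(1+ψ(Kᵢ−1)), yᵢ = Kᵢxᵢ:
  acetone: x = 0.0552, y = 0.1512
  methanol: x = 0.2569, y = 0.6218
  p-xylene: x = 0.6879, y = 0.2270

ψ = 0.8197, x_acetone = 0.0552, y_acetone = 0.1512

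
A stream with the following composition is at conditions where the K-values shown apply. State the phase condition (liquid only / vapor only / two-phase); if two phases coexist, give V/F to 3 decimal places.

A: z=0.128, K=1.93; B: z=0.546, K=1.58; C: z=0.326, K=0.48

ΣzᵢKᵢ = 1.266; Σzᵢ/Kᵢ = 1.091.
Both exceed 1, so a two-phase solution exists.
Let ψ = V/F and solve Σ zᵢ(Kᵢ−1)/(1+ψ(Kᵢ−1)) = 0.
Newton iteration, ψ⁰ = 0.5:
  ψ = 0.500: g = 0.0977, g' = -0.323 → ψ = 0.802
  ψ = 0.802: g = -0.0066, g' = -0.381 → ψ = 0.785
Converged at ψ = 0.785.

two-phase, V/F = 0.785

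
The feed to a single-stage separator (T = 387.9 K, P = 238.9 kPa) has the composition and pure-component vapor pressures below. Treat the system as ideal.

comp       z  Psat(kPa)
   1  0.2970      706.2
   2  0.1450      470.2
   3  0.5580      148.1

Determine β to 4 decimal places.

Raoult's law: Kᵢ = Pᵢˢᵃᵗ/P = Pᵢˢᵃᵗ/238.9.
  K_1 = 706.2/238.9 = 2.956049, K_2 = 470.2/238.9 = 1.968188, K_3 = 148.1/238.9 = 0.619925
Rachford–Rice: g(β) = Σ zᵢ(Kᵢ−1)/(1+β(Kᵢ−1)) = 0.
Feasibility: ΣzᵢKᵢ = 1.5093, Σzᵢ/Kᵢ = 1.0743 — both > 1, two phases present.
Newton iteration, β⁰ = 0.7:
  β = 0.7000: g = 0.03992, g' = -0.4004 → β = 0.7997
  β = 0.7997: g = 0.00098, g' = -0.3824 → β = 0.8023
Converged at β = 0.8023.

β = 0.8023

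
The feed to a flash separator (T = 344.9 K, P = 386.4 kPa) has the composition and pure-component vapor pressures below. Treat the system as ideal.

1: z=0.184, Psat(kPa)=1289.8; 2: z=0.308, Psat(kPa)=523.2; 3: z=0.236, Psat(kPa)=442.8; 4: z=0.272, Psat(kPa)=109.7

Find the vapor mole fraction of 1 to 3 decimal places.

Raoult's law: Kᵢ = Pᵢˢᵃᵗ/P = Pᵢˢᵃᵗ/386.4.
  K_1 = 1289.8/386.4 = 3.33799, K_2 = 523.2/386.4 = 1.35404, K_3 = 442.8/386.4 = 1.14596, K_4 = 109.7/386.4 = 0.28390
Rachford–Rice: g(ψ) = Σ zᵢ(Kᵢ−1)/(1+ψ(Kᵢ−1)) = 0.
Feasibility: ΣzᵢKᵢ = 1.379, Σzᵢ/Kᵢ = 1.447 — both > 1, two phases present.
Iterate (Newton) starting at ψ = 0.5:
  ψ = 0.500: g = 0.0197, g' = -0.584 → ψ = 0.534
  ψ = 0.534: g = -0.0002, g' = -0.596 → ψ = 0.533
Converged at ψ = 0.533.
Compositions from xᵢ = zᵢ/(1+ψ(Kᵢ−1)), yᵢ = Kᵢxᵢ:
  1: x = 0.082, y = 0.273
  2: x = 0.259, y = 0.351
  3: x = 0.219, y = 0.251
  4: x = 0.440, y = 0.125

y_1 = 0.273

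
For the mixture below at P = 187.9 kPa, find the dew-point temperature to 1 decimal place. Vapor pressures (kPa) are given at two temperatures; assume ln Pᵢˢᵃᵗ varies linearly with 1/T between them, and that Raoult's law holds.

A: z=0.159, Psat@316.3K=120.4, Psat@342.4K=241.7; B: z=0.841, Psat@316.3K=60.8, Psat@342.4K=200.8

Dew-point temperature: Σzᵢ·P/Pᵢˢᵃᵗ(T) = 1. Interpolate ln Pᵢˢᵃᵗ = aᵢ + bᵢ/T.
  T = 316.3 K: ΣzᵢP/Pᵢˢᵃᵗ = 2.8472
  T = 342.4 K: ΣzᵢP/Pᵢˢᵃᵗ = 0.9106
  T = 329.4 K: ΣzᵢP/Pᵢˢᵃᵗ = 1.5660
  T = 335.9 K: ΣzᵢP/Pᵢˢᵃᵗ = 1.1870
  T = 339.1 K: ΣzᵢP/Pᵢˢᵃᵗ = 1.0402
  T = 340.8 K: ΣzᵢP/Pᵢˢᵃᵗ = 0.9709
Interpolating between 339.1 K and 340.8 K gives T ≈ 340.1 K.

T = 340.1 K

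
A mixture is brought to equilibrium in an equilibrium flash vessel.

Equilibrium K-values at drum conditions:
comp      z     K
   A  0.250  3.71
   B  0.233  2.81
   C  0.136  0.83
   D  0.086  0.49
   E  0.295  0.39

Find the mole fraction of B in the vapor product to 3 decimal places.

Rachford–Rice: g(β) = Σ zᵢ(Kᵢ−1)/(1+β(Kᵢ−1)) = 0.
g(0) = ΣzᵢKᵢ − 1 = 0.852 and g(1) = 1 − Σzᵢ/Kᵢ = -0.246, so a root lies in (0, 1).
Newton iteration, β⁰ = 0.5:
  β = 0.500: g = 0.1660, g' = -0.814 → β = 0.704
  β = 0.704: g = 0.0083, g' = -0.761 → β = 0.715
Converged at β = 0.715.
Compositions from xᵢ = zᵢ/(1+β(Kᵢ−1)), yᵢ = Kᵢxᵢ:
  A: x = 0.085, y = 0.316
  B: x = 0.102, y = 0.285
  C: x = 0.155, y = 0.128
  D: x = 0.135, y = 0.066
  E: x = 0.523, y = 0.204

y_B = 0.285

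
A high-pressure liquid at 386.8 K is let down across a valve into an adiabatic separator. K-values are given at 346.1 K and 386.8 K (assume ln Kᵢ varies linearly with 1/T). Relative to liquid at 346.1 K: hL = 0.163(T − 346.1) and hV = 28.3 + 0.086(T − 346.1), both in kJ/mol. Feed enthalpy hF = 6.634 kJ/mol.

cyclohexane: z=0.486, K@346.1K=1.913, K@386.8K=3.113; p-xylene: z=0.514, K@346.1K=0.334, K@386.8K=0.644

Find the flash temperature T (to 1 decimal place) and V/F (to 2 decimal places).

T = 348.6 K, V/F = 0.22

Adiabatic flash: solve Rachford–Rice at each trial T, then check hF = ψ·hV(T) + (1−ψ)·hL(T).
  T = 346.1 K: K = (1.913, 0.334), RR gives ψ = 0.167, H_out = 4.719 kJ/mol
  T = 386.8 K: K = (3.113, 0.644), RR gives ψ = 1.000, H_out = 31.800 kJ/mol
  T = 366.5 K: K = (2.475, 0.473), RR gives ψ = 0.573, H_out = 18.646 kJ/mol
  T = 356.3 K: K = (2.184, 0.399), RR gives ψ = 0.375, H_out = 11.979 kJ/mol
  T = 351.2 K: K = (2.046, 0.366), RR gives ψ = 0.275, H_out = 8.499 kJ/mol
  T = 348.6 K: K = (1.978, 0.349), RR gives ψ = 0.221, H_out = 6.621 kJ/mol
  T = 349.9 K: K = (2.012, 0.357), RR gives ψ = 0.248, H_out = 7.571 kJ/mol
Linear interpolation between T = 348.6 (H_out = 6.621) and T = 349.9 (H_out = 7.571) on hF = 6.634 gives T ≈ 348.6 K, at which ψ = 0.22.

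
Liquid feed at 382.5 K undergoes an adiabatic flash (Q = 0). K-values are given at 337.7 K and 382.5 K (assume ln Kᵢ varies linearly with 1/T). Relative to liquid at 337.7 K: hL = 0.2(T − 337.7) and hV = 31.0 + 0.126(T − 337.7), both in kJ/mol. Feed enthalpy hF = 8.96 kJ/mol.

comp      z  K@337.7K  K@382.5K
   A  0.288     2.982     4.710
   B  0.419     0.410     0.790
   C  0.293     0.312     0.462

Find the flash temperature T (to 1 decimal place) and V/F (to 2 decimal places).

Adiabatic flash: solve Rachford–Rice at each trial T, then check hF = ψ·hV(T) + (1−ψ)·hL(T).
  T = 337.7 K: K = (2.982, 0.410, 0.312), RR gives ψ = 0.097, H_out = 3.022 kJ/mol
  T = 382.5 K: K = (4.710, 0.790, 0.462), RR gives ψ = 0.596, H_out = 25.466 kJ/mol
  T = 360.1 K: K = (3.801, 0.581, 0.384), RR gives ψ = 0.318, H_out = 13.803 kJ/mol
  T = 348.9 K: K = (3.380, 0.491, 0.347), RR gives ψ = 0.207, H_out = 8.474 kJ/mol
  T = 354.5 K: K = (3.588, 0.535, 0.366), RR gives ψ = 0.261, H_out = 11.131 kJ/mol
  T = 351.7 K: K = (3.483, 0.512, 0.357), RR gives ψ = 0.234, H_out = 9.804 kJ/mol
  T = 350.3 K: K = (3.431, 0.501, 0.352), RR gives ψ = 0.220, H_out = 9.140 kJ/mol
Linear interpolation between T = 348.9 (H_out = 8.474) and T = 350.3 (H_out = 9.140) on hF = 8.96 gives T ≈ 349.9 K, at which ψ = 0.22.

T = 349.9 K, V/F = 0.22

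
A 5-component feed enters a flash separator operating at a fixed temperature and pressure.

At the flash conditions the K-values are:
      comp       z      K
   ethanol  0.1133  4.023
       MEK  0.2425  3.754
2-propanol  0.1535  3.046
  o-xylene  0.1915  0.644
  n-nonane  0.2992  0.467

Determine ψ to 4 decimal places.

ψ = 0.8818

Newton iteration, ψ⁰ = 0.5:
  ψ = 0.5000: g = 0.27223, g' = -0.8406 → ψ = 0.8239
  ψ = 0.8239: g = 0.03858, g' = -0.6650 → ψ = 0.8819
  ψ = 0.8819: g = -0.00008, g' = -0.6694 → ψ = 0.8818
Converged at ψ = 0.8818.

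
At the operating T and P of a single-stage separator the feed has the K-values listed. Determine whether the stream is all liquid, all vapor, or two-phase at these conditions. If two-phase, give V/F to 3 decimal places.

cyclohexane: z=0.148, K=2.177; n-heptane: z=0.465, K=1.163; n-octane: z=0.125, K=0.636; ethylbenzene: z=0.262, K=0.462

two-phase, V/F = 0.229

ΣzᵢKᵢ = 1.064; Σzᵢ/Kᵢ = 1.231.
Both exceed 1, so a two-phase solution exists.
Material balance + equilibrium reduce to Σ zᵢ(Kᵢ−1)/(1+ψ(Kᵢ−1)) = 0.
Newton–Raphson from ψ = 0.46:
  ψ = 0.460: g = -0.0584, g' = -0.255 → ψ = 0.231
  ψ = 0.231: g = -0.0005, g' = -0.257 → ψ = 0.229
Converged at ψ = 0.229.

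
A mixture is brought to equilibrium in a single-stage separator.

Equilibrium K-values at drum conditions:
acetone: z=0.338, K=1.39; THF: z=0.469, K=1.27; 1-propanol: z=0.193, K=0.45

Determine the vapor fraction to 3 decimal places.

ψ = 0.860

Rachford–Rice: g(ψ) = Σ zᵢ(Kᵢ−1)/(1+ψ(Kᵢ−1)) = 0.
g(0) = ΣzᵢKᵢ − 1 = 0.152 and g(1) = 1 − Σzᵢ/Kᵢ = -0.041, so a root lies in (0, 1).
Newton iteration, ψ⁰ = 0.46:
  ψ = 0.460: g = 0.0823, g' = -0.169 → ψ = 0.948
  ψ = 0.948: g = -0.0248, g' = -0.304 → ψ = 0.867
  ψ = 0.867: g = -0.0017, g' = -0.264 → ψ = 0.860
Converged at ψ = 0.860.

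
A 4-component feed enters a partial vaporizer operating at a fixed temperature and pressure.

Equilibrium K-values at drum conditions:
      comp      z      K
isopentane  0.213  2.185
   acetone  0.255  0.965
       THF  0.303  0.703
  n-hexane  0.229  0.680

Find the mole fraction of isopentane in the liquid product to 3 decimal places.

x_isopentane = 0.159

Material balance + equilibrium reduce to Σ zᵢ(Kᵢ−1)/(1+V/F(Kᵢ−1)) = 0.
Check two-phase: ΣzᵢKᵢ = 1.080 > 1 and Σzᵢ/Kᵢ = 1.130 > 1, so g(0) = 0.080 > 0 and g(1) = -0.130 < 0.
Iterate (Newton) starting at V/F = 0.57:
  V/F = 0.570: g = -0.0564, g' = -0.181 → V/F = 0.258
  V/F = 0.258: g = 0.0070, g' = -0.235 → V/F = 0.288
Converged at V/F = 0.288.
Compositions from xᵢ = zᵢ/(1+V/F(Kᵢ−1)), yᵢ = Kᵢxᵢ:
  isopentane: x = 0.159, y = 0.347
  acetone: x = 0.258, y = 0.249
  THF: x = 0.331, y = 0.233
  n-hexane: x = 0.252, y = 0.172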